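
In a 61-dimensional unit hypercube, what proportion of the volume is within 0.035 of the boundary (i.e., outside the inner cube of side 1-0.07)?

1 - (1 - 2·0.035)^61 = 1 - 0.93^61 ≈ 0.988047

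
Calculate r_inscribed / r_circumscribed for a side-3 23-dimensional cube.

For an n-cube of any side s, the inradius is s/2 and the circumradius is s√n/2, so the ratio is 1/√23 ≈ 0.208514.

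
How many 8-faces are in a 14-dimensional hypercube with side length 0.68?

Number of 8-faces = C(14,8) · 2^(14-8) = 3003 · 64 = 192192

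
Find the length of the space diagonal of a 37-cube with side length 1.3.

The space diagonal of an n-cube of side s is s√n. Here 1.3·√37 ≈ 7.90759.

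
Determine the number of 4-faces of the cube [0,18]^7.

f_4(7-cube) = (7 choose 4) · 2^3 = 280.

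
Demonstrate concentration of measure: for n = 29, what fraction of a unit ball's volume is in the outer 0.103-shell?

1 - (1-0.103)^29 ≈ 0.957246 ≈ 95.72%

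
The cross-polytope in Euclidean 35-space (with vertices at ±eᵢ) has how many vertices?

The 35-dimensional cross-polytope has 2n = 2·35 = 70 vertices.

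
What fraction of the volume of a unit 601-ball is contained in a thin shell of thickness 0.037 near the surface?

1 - (1-0.037)^601 ≈ 1 - 1.443e-10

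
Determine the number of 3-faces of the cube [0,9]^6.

Choose 3 of 6 axes to span the face (C(6,3) = 20 ways), then fix each of the remaining 3 coordinates at one of its two extreme values (2^3 = 8 ways): 20·8 = 160.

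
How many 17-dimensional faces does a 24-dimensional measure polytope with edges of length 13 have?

f_17(24-cube) = (24 choose 17) · 2^7 = 44301312.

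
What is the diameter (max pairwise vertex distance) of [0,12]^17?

Diagonal = √17 · 12 ≈ 49.4773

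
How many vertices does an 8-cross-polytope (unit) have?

f_0(8-orthoplex) = 2^1 · (8 choose 1) = 16.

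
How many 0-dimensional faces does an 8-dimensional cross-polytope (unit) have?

Number of 0-faces = 2^(0+1) · C(8,0+1) = 2 · 8 = 16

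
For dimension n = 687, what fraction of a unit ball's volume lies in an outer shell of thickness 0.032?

1 - (1-0.032)^687 ≈ 1 - 1.979e-10 ≈ (100 - 1.98e-08)%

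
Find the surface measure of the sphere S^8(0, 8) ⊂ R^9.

S_9(8) = 2·π^(9/2)·(8)^8 / Γ(9/2) = 536870912·π^4/105 ≈ 4.98058e+08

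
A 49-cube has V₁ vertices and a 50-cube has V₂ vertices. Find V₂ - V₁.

V₁ = 2^49 = 562949953421312. V₂ = 2^50 = 1125899906842624. V₂ - V₁ = 562949953421312.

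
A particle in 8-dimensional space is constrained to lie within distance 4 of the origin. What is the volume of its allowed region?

V_8(4) = π^(8/2) · (4)^8 / Γ(8/2 + 1) = 8192·π^4/3 ≈ 265992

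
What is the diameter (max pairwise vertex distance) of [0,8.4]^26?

Diagonal = √26 · 8.4 ≈ 42.8318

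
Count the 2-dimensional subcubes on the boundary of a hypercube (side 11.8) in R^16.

f_2(16-cube) = (16 choose 2) · 2^14 = 1966080.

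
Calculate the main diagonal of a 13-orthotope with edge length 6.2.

Diagonal = √13 · 6.2 ≈ 22.3544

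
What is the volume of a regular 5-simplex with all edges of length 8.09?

For a regular n-simplex with edge a, V = (a^n / n!)·√((n+1)/2^n). With a=8.09, n=5: V ≈ 125.044.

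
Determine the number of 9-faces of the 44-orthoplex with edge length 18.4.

An n-cross-polytope has 2^(k+1)·C(n,k+1) k-faces. Here 2^10·C(44,10) = 1024·2481256778 = 2540806940672.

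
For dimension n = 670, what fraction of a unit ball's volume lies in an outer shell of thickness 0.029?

1 - (1-0.029)^670 ≈ 0.9999999973 ≈ (100 - 2.73e-07)%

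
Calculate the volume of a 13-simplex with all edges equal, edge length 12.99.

For a regular n-simplex with edge a, V = (a^n / n!)·√((n+1)/2^n). With a=12.99, n=13: V ≈ 1990.71.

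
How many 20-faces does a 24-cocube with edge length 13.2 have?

Number of 20-faces = 2^(20+1) · C(24,20+1) = 2097152 · 2024 = 4244635648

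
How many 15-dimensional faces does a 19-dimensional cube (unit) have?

An n-cube has C(n,k)·2^(n-k) k-faces. Here C(19,15)·2^4 = 3876·16 = 62016.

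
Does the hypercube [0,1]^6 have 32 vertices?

False. The 6-cube has 2^6 = 64 vertices.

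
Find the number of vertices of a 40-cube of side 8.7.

The 40-cube has 2^40 = 1099511627776 vertices.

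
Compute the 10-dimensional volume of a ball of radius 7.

V_10(7) = π^(10/2) · (7)^10 / Γ(10/2 + 1) = 282475249·π^5/120 ≈ 7.20358e+08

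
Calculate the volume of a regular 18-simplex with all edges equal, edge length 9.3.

V = (9.3^18 / 18!) · √((18+1) / 2^18) ≈ 0.36013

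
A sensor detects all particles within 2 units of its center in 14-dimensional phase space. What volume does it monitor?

The n-ball volume is π^(n/2)·r^n/Γ(n/2+1). With n=14, r=2: V = 1024·π^7/315 ≈ 9818.35.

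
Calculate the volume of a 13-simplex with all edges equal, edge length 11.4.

Volume = 11.4^13 · √(14/2^13) / 13! ≈ 364.629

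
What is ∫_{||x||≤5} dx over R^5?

V = 5000·π^2/3 ≈ 16449.3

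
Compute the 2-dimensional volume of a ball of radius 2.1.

Volume = π^{2/2}·(2.1)^2/Γ(2) ≈ 13.8544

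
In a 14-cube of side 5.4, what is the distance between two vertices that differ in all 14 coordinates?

d = √(5.4² + 5.4² + ... + 5.4²) [14 terms] = √(14·5.4²) = 5.4√14 ≈ 20.2049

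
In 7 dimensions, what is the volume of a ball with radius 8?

V = 33554432·π^3/105 ≈ 9.90855e+06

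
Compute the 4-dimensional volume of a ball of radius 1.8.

The n-ball volume is π^(n/2)·r^n/Γ(n/2+1). With n=4, r=1.8: V ≈ 51.8036.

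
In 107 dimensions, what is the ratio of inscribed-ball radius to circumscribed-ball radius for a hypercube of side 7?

Ratio = (s/2)/(s√107/2) = 107^(-1/2) ≈ 0.0966736.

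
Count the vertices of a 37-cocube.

The 37-dimensional cross-polytope has 2n = 2·37 = 74 vertices.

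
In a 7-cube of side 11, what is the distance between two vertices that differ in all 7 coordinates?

Diagonal = √7 · 11 ≈ 29.1033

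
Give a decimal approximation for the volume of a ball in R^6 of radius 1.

The n-ball volume is π^(n/2)·r^n/Γ(n/2+1). With n=6, r=1: V = π^3/6 ≈ 5.16771.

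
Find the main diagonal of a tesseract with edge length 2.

The space diagonal of an n-cube of side s is s√n. Here 2·√4 = 4.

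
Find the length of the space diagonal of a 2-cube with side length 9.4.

d = √(9.4² + 9.4² + ... + 9.4²) [2 terms] = √(2·9.4²) = 9.4√2 ≈ 13.2936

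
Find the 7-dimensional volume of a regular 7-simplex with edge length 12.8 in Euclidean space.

V_7 = √(8) · 12.8^7 / (7! · 2^(7/2)) ≈ 2792.41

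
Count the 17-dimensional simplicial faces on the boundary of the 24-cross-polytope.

An n-cross-polytope has 2^(k+1)·C(n,k+1) k-faces. Here 2^18·C(24,18) = 262144·134596 = 35283533824.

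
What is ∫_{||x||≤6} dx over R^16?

V = 2448880128·π^8/35 ≈ 6.63894e+11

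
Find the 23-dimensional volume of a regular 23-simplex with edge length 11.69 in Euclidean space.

V = (11.69^23 / 23!) · √((23+1) / 2^23) ≈ 0.237411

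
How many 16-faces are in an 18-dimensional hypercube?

f_16(18-cube) = (18 choose 16) · 2^2 = 612.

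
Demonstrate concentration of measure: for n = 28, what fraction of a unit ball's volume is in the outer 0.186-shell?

1 - (1-0.186)^28 ≈ 0.996856 ≈ 99.69%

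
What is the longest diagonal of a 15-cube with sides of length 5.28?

||(5.28,5.28,...,5.28)|| = √(15)·5.28 ≈ 20.4494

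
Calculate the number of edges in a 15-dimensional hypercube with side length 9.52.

The 15-cube has n·2^(n-1) = 15·2^14 = 15·16384 = 245760 edges.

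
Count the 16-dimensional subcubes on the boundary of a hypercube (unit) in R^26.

Number of 16-faces = C(26,16) · 2^(26-16) = 5311735 · 1024 = 5439216640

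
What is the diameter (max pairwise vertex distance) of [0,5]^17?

Diagonal = √17 · 5 ≈ 20.6155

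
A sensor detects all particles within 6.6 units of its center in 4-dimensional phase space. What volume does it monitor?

Volume = π^{4/2}·(6.6)^4/Γ(3) ≈ 9363.66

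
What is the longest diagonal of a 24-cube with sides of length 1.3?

The space diagonal of an n-cube of side s is s√n. Here 1.3·√24 ≈ 6.36867.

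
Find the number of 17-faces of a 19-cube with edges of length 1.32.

An n-cube has C(n,k)·2^(n-k) k-faces. Here C(19,17)·2^2 = 171·4 = 684.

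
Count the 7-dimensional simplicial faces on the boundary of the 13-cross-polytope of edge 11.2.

f_7(13-orthoplex) = 2^8 · (13 choose 8) = 329472.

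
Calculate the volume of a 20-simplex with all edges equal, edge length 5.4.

V_20 = √(21) · 5.4^20 / (20! · 2^(20/2)) ≈ 8.17636e-07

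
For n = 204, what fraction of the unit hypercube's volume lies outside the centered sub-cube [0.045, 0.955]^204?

The inner cube has side 1-2·0.045 = 0.91 and volume (0.91)^204 ≈ 4.41e-09, so the shell holds 0.9999999956 of the volume.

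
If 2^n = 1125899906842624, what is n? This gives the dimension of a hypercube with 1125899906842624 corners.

The n-cube has 2^n vertices, and 1125899906842624 = 2^50, so n = 50.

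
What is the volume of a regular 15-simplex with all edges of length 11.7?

Volume = 11.7^15 · √(16/2^15) / 15! ≈ 178.083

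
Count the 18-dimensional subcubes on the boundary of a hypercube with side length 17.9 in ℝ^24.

Number of 18-faces = C(24,18) · 2^(24-18) = 134596 · 64 = 8614144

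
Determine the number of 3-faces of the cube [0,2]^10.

f_3(10-cube) = (10 choose 3) · 2^7 = 15360.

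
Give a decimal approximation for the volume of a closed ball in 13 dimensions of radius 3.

V = 7558272·π^6/5005 ≈ 1.45184e+06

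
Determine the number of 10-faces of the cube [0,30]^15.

Choose 10 of 15 axes to span the face (C(15,10) = 3003 ways), then fix each of the remaining 5 coordinates at one of its two extreme values (2^5 = 32 ways): 3003·32 = 96096.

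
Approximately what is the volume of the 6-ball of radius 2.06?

The n-ball volume is π^(n/2)·r^n/Γ(n/2+1). With n=6, r=2.06: V ≈ 394.913.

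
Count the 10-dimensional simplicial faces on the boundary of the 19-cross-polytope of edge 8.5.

Each 10-face is the convex hull of 11 vertices, one chosen as ±e_i from each of 11 distinct axes: 2^11·C(19,11) = 154791936.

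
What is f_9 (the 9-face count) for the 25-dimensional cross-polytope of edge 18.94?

f_9(25-orthoplex) = 2^10 · (25 choose 10) = 3347210240.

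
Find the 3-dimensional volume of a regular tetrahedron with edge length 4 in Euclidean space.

Volume = (√2/12) · 4³ = 7.54247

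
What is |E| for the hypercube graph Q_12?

The 12-cube has n·2^(n-1) = 12·2^11 = 12·2048 = 24576 edges.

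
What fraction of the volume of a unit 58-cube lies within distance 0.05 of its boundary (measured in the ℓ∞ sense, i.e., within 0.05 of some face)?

The inner cube has side 1-2·0.05 = 0.9 and volume (0.9)^58 ≈ 0.002219, so the shell holds 0.997781 of the volume.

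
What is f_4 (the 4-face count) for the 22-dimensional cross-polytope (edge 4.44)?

f_4(22-orthoplex) = 2^5 · (22 choose 5) = 842688.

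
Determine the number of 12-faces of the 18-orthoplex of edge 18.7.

f_12(18-orthoplex) = 2^13 · (18 choose 13) = 70189056.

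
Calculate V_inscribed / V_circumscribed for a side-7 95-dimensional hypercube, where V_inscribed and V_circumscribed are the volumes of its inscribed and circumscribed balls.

V_in/V_out = n^(-n/2) = 95^(-95/2) ≈ 1.14322e-94.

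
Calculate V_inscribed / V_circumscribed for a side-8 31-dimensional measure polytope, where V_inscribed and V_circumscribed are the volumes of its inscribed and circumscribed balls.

Volume scales as r^n, and r_in/r_out = 1/√31, giving (1/√31)^31 ≈ 7.65409e-24.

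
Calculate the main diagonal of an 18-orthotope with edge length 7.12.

Diagonal = √18 · 7.12 ≈ 30.2076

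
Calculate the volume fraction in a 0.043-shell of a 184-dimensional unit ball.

Shell fraction = 1 - (1-0.043)^184 ≈ 0.999693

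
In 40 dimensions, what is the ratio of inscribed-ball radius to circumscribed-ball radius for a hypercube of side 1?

Ratio = (s/2)/(s√40/2) = 40^(-1/2) ≈ 0.158114.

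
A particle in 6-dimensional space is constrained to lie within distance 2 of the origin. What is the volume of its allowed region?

V_6(2) = π^(6/2) · (2)^6 / Γ(6/2 + 1) = 32·π^3/3 ≈ 330.734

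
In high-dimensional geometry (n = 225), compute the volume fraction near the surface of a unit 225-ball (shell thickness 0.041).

1 - (1-0.041)^225 ≈ 0.999919 ≈ 99.9919%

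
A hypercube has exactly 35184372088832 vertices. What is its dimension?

n = log_2(35184372088832) = 45.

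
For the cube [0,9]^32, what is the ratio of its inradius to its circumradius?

r_in / r_out = (9/2) / (9√32/2) = 1/√32 ≈ 0.176777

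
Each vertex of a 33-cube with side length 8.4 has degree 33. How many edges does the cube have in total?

An n-cube has n·2^(n-1) edges. With n = 33: 33·4294967296 = 141733920768.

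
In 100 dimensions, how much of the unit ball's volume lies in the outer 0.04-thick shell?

V(inner)/V(outer) = ((1-0.04)/1)^100 ≈ 0.01687, so the shell fraction is 0.98313.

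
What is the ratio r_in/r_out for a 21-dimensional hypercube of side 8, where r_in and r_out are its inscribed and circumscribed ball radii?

Ratio = (s/2)/(s√21/2) = 21^(-1/2) ≈ 0.218218.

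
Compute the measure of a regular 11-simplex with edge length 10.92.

V_11 = √(12) · 10.92^11 / (11! · 2^(11/2)) ≈ 504.916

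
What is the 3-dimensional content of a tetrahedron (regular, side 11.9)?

Volume = (√2/12) · 11.9³ = 198.598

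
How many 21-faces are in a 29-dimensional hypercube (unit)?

An n-cube has C(n,k)·2^(n-k) k-faces. Here C(29,21)·2^8 = 4292145·256 = 1098789120.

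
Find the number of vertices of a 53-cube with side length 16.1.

An n-cube has 2^n vertices; for n = 53 that is 2^53 = 9007199254740992.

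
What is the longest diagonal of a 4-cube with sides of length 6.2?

d = √(6.2² + 6.2² + ... + 6.2²) [4 terms] = √(4·6.2²) = 6.2√4 = 12.4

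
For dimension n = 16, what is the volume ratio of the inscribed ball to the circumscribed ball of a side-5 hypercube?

The radii are 5/2 and 5√16/2, so the volume ratio is (1/√16)^16 = 16^{-16/2} ≈ 2.32831e-10.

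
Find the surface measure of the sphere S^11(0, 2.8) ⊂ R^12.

S = n·V_n(r)/r = 12·V_12(2.8)/2.8 (volume-to-surface relation), giving 1.32888e+06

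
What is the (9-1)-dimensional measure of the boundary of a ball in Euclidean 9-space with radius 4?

The surface area of an n-ball is 2π^(n/2) r^(n-1) / Γ(n/2). For n=9, r=4: 2097152·π^4/105 ≈ 1.94554e+06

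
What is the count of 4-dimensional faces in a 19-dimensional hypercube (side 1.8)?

Choose 4 of 19 axes to span the face (C(19,4) = 3876 ways), then fix each of the remaining 15 coordinates at one of its two extreme values (2^15 = 32768 ways): 3876·32768 = 127008768.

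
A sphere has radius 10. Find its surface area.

S = n·V_n(r)/r = 3·V_3(10)/10 (volume-to-surface relation), giving 4πr² = 4π·(10)² ≈ 1256.64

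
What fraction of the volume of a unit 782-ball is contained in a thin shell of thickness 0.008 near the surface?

V(inner)/V(outer) = ((1-0.008)/1)^782 ≈ 0.001871, so the shell fraction is 0.998129.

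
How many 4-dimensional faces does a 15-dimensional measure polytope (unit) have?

f_4(15-cube) = (15 choose 4) · 2^11 = 2795520.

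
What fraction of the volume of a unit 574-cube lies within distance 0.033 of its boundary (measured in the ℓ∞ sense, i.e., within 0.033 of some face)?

1 - (1 - 2·0.033)^574 = 1 - 0.934^574 ≈ 1 - 9.53e-18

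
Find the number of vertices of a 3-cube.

An n-cube has 2^n vertices; for n = 3 that is 2^3 = 8.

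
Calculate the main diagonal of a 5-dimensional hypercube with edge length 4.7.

The space diagonal of an n-cube of side s is s√n. Here 4.7·√5 ≈ 10.5095.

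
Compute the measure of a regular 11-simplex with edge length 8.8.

For a regular n-simplex with edge a, V = (a^n / n!)·√((n+1)/2^n). With a=8.8, n=11: V ≈ 46.998.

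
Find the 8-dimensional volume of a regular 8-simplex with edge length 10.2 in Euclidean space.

For a regular n-simplex with edge a, V = (a^n / n!)·√((n+1)/2^n). With a=10.2, n=8: V ≈ 544.856.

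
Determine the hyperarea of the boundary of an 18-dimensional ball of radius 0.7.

The surface area of an n-ball is 2π^(n/2) r^(n-1) / Γ(n/2). For n=18, r=0.7: 0.00343974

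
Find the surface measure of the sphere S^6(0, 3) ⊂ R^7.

The surface area of an n-ball is 2π^(n/2) r^(n-1) / Γ(n/2). For n=7, r=3: 3888·π^3/5 ≈ 24110.5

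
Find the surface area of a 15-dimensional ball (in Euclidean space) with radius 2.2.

S = n·V_n(r)/r = 15·V_15(2.2)/2.2 (volume-to-surface relation), giving 355991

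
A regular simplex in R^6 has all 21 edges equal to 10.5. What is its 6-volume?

V = (10.5^6 / 6!) · √((6+1) / 2^6) ≈ 615.549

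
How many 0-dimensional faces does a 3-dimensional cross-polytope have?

f_0(3-orthoplex) = 2^1 · (3 choose 1) = 6.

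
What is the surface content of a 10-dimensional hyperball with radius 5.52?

S_10(5.52) = 2·π^(10/2)·(5.52)^9 / Γ(10/2) ≈ 1.21344e+08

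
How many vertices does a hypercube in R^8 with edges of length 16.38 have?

Number of vertices = 2^8 = 256.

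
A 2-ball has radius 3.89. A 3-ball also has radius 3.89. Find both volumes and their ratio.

V_2(3.89) ≈ 47.5389. V_3(3.89) ≈ 246.568. Ratio V_2/V_3 ≈ 0.1928.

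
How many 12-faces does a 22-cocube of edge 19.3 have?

Number of 12-faces = 2^(12+1) · C(22,12+1) = 8192 · 497420 = 4074864640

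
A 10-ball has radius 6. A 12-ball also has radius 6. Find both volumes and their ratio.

V_10(6) ≈ 1.54199e+08. V_12(6) ≈ 2.90658e+09. Ratio V_10/V_12 ≈ 0.05305.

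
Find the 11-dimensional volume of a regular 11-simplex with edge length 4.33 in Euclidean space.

V_11 = √(12) · 4.33^11 / (11! · 2^(11/2)) ≈ 0.019237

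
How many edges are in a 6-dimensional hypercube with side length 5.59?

An n-cube has C(n,k)·2^(n-k) k-faces. Here C(6,1)·2^5 = 6·32 = 192.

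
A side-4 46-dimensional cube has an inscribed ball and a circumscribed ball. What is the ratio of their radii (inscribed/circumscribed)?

Ratio = (s/2)/(s√46/2) = 46^(-1/2) ≈ 0.147442.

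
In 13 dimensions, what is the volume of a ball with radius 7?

The n-ball volume is π^(n/2)·r^n/Γ(n/2+1). With n=13, r=7: V = 1771684761728·π^6/19305 ≈ 8.82299e+10.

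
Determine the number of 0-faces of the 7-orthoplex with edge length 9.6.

An n-cross-polytope has 2^(k+1)·C(n,k+1) k-faces. Here 2^1·C(7,1) = 2·7 = 14.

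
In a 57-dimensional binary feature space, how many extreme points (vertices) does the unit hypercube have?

The 57-cube has 2^57 = 144115188075855872 vertices.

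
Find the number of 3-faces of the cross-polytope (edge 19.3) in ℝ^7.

An n-cross-polytope has 2^(k+1)·C(n,k+1) k-faces. Here 2^4·C(7,4) = 16·35 = 560.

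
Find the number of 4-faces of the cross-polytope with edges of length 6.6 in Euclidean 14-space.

f_4(14-orthoplex) = 2^5 · (14 choose 5) = 64064.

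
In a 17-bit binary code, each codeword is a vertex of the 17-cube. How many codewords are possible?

Number of vertices = 2^17 = 131072.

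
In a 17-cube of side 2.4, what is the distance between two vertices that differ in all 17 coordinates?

||(2.4,2.4,...,2.4)|| = √(17)·2.4 ≈ 9.89545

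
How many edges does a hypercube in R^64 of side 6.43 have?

Each of the 2^64 = 18446744073709551616 vertices has degree 64; total edges = 64·2^64/2 = 590295810358705651712.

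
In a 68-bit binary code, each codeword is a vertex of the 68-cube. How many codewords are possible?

Number of vertices = 2^68 = 295147905179352825856.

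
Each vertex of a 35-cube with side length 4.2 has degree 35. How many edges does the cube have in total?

Each of the 2^35 = 34359738368 vertices has degree 35; total edges = 35·2^35/2 = 601295421440.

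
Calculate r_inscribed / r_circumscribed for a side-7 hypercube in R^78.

r_in / r_out = (7/2) / (7√78/2) = 1/√78 ≈ 0.113228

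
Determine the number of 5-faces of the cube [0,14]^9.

f_5(9-cube) = (9 choose 5) · 2^4 = 2016.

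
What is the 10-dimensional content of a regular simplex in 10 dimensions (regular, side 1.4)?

V = (1.4^10 / 10!) · √((10+1) / 2^10) ≈ 8.26159e-07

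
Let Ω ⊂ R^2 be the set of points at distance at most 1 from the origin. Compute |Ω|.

Volume = π^{2/2}·(1)^2/Γ(2) = π ≈ 3.14159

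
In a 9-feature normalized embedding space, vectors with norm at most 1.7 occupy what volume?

The n-ball volume is π^(n/2)·r^n/Γ(n/2+1). With n=9, r=1.7: V ≈ 391.163.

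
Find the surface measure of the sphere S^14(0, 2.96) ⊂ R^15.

|∂B_15(2.96)| ≈ 2.2678e+07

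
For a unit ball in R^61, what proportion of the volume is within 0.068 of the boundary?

Shell fraction = 1 - (1-0.068)^61 ≈ 0.986374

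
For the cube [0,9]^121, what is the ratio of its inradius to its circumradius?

r_in = 9/2 (half the side); r_out = 9√121/2 (half the diagonal). Ratio = 1/√121 ≈ 0.0909091.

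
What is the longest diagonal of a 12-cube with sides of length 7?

d = √(7² + 7² + ... + 7²) [12 terms] = √(12·7²) = 7√12 ≈ 24.2487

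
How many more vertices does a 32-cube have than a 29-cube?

The 32-cube has 2^32 = 4294967296 vertices. The 29-cube has 2^29 = 536870912 vertices. Difference: 4294967296 - 536870912 = 3758096384.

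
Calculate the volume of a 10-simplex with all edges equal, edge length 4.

For a regular n-simplex with edge a, V = (a^n / n!)·√((n+1)/2^n). With a=4, n=10: V ≈ 0.0299491.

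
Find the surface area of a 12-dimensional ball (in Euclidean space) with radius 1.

The surface area of an n-ball is 2π^(n/2) r^(n-1) / Γ(n/2). For n=12, r=1: π^6/60 ≈ 16.0232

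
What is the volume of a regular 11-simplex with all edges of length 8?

For a regular n-simplex with edge a, V = (a^n / n!)·√((n+1)/2^n). With a=8, n=11: V ≈ 16.4725.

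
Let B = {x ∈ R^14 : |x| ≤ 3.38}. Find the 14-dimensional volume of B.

V_14(3.38) = π^(14/2) · (3.38)^14 / Γ(14/2 + 1) ≈ 1.52213e+07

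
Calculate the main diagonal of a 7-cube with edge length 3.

Diagonal = √7 · 3 ≈ 7.93725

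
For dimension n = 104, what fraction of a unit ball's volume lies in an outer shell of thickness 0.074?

1 - (1-0.074)^104 ≈ 0.999663 ≈ 99.9663%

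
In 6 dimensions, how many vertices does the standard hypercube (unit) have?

An n-cube has 2^n vertices; for n = 6 that is 2^6 = 64.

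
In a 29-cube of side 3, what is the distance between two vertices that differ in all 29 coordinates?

The space diagonal of an n-cube of side s is s√n. Here 3·√29 ≈ 16.1555.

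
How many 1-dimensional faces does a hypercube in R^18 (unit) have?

Number of 1-faces = C(18,1) · 2^(18-1) = 18 · 131072 = 2359296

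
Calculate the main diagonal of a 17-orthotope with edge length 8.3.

||(8.3,8.3,...,8.3)|| = √(17)·8.3 ≈ 34.2218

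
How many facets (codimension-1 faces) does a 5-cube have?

An n-cube has C(n,k)·2^(n-k) k-faces. Here C(5,4)·2^1 = 5·2 = 10.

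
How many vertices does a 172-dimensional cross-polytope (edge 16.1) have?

The 172-dimensional cross-polytope has 2n = 2·172 = 344 vertices.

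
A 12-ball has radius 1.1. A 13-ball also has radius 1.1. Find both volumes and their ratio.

V_12(1.1) ≈ 4.19063. V_13(1.1) ≈ 3.14374. Ratio V_12/V_13 ≈ 1.333.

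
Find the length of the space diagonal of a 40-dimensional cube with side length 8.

d = √(8² + 8² + ... + 8²) [40 terms] = √(40·8²) = 8√40 ≈ 50.5964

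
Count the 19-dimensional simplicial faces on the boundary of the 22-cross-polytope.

Each 19-face is the convex hull of 20 vertices, one chosen as ±e_i from each of 20 distinct axes: 2^20·C(22,20) = 242221056.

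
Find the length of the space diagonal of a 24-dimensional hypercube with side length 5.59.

Diagonal = √24 · 5.59 ≈ 27.3853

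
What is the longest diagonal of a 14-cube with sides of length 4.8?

Diagonal = √14 · 4.8 ≈ 17.96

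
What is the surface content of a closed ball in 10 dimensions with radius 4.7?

The surface area of an n-ball is 2π^(n/2) r^(n-1) / Γ(n/2). For n=10, r=4.7: 2.85397e+07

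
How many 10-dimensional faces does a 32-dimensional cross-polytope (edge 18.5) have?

Number of 10-faces = 2^(10+1) · C(32,10+1) = 2048 · 129024480 = 264242135040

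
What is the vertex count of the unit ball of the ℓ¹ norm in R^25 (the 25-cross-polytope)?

The 25-dimensional cross-polytope has 2n = 2·25 = 50 vertices.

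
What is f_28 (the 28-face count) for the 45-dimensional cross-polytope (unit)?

f_28(45-orthoplex) = 2^29 · (45 choose 29) = 347154917423201648640.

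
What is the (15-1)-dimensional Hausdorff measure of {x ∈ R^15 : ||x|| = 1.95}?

S_15(1.95) = 2·π^(15/2)·(1.95)^14 / Γ(15/2) ≈ 65766.7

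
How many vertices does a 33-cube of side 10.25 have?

An n-cube has 2^n vertices; for n = 33 that is 2^33 = 8589934592.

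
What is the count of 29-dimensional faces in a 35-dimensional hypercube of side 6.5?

f_29(35-cube) = (35 choose 29) · 2^6 = 103882240.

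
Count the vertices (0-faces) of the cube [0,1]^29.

Each vertex is a binary string of length 29, so there are 2^29 = 536870912.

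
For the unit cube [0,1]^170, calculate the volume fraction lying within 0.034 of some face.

1 - (1 - 2·0.034)^170 = 1 - 0.932^170 ≈ 0.999994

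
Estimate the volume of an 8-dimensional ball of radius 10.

V_8(10) = π^(8/2) · (10)^8 / Γ(8/2 + 1) = 12500000·π^4/3 ≈ 4.05871e+08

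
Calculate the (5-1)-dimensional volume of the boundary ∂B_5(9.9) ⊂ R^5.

The surface area of an n-ball is 2π^(n/2) r^(n-1) / Γ(n/2). For n=5, r=9.9: 252819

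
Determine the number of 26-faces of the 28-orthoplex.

Number of 26-faces = 2^(26+1) · C(28,26+1) = 134217728 · 28 = 3758096384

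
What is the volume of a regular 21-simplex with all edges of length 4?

V_21 = √(22) · 4^21 / (21! · 2^(21/2)) ≈ 2.78813e-10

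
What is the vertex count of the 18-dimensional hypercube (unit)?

Number of vertices = 2^18 = 262144.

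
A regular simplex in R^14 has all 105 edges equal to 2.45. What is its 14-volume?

Volume = 2.45^14 · √(15/2^14) / 14! ≈ 9.74434e-08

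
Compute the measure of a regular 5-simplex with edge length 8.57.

V_5 = √(6) · 8.57^5 / (5! · 2^(5/2)) ≈ 166.811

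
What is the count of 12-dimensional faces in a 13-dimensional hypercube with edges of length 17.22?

Number of 12-faces = C(13,12) · 2^(13-12) = 13 · 2 = 26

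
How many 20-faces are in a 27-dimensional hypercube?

f_20(27-cube) = (27 choose 20) · 2^7 = 113667840.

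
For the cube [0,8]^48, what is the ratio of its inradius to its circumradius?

r_in / r_out = (8/2) / (8√48/2) = 1/√48 ≈ 0.144338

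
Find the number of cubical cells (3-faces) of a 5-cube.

Choose 3 of 5 axes to span the face (C(5,3) = 10 ways), then fix each of the remaining 2 coordinates at one of its two extreme values (2^2 = 4 ways): 10·4 = 40.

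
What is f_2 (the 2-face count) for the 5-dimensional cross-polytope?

f_2(5-orthoplex) = 2^3 · (5 choose 3) = 80.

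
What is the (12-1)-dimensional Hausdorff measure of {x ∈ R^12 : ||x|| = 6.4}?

S_12(6.4) = 2·π^(12/2)·(6.4)^11 / Γ(12/2) ≈ 1.1823e+10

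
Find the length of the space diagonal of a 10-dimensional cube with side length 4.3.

Diagonal = √10 · 4.3 ≈ 13.5978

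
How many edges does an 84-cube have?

Each of the 2^84 = 19342813113834066795298816 vertices has degree 84; total edges = 84·2^84/2 = 812398150781030805402550272.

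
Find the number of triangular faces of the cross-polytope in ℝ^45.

Each 2-face is the convex hull of 3 vertices, one chosen as ±e_i from each of 3 distinct axes: 2^3·C(45,3) = 113520.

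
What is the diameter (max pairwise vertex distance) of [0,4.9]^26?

d = √(4.9² + 4.9² + ... + 4.9²) [26 terms] = √(26·4.9²) = 4.9√26 ≈ 24.9852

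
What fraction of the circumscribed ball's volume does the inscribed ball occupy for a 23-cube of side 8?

The radii are 8/2 and 8√23/2, so the volume ratio is (1/√23)^23 = 23^{-23/2} ≈ 2.18842e-16.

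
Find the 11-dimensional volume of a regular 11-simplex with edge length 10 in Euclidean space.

V_11 = √(12) · 10^11 / (11! · 2^(11/2)) ≈ 191.765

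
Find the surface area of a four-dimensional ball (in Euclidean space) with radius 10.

S_4(10) = 2·π^(4/2)·(10)^3 / Γ(4/2) = 2000·π^2 ≈ 19739.2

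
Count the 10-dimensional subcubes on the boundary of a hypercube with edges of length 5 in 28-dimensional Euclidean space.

An n-cube has C(n,k)·2^(n-k) k-faces. Here C(28,10)·2^18 = 13123110·262144 = 3440144547840.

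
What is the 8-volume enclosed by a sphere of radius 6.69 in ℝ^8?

The n-ball volume is π^(n/2)·r^n/Γ(n/2+1). With n=8, r=6.69: V ≈ 1.62854e+07.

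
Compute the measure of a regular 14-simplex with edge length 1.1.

V = (1.1^14 / 14!) · √((14+1) / 2^14) ≈ 1.31803e-12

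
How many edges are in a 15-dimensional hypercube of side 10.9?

f_1(15-cube) = (15 choose 1) · 2^14 = 245760.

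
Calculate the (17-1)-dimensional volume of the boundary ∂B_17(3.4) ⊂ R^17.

|∂B_17(3.4)| ≈ 7.64315e+08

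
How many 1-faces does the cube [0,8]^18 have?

An n-cube has n·2^(n-1) edges. With n = 18: 18·131072 = 2359296.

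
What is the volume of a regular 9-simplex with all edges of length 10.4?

For a regular n-simplex with edge a, V = (a^n / n!)·√((n+1)/2^n). With a=10.4, n=9: V ≈ 548.153.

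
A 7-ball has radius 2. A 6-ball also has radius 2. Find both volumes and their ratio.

V_7(2) ≈ 604.77. V_6(2) ≈ 330.734. Ratio V_7/V_6 ≈ 1.829.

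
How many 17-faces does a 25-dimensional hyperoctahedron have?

Each 17-face is the convex hull of 18 vertices, one chosen as ±e_i from each of 18 distinct axes: 2^18·C(25,18) = 126012620800.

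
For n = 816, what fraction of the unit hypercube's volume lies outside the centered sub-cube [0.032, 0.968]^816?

The inner cube has side 1-2·0.032 = 0.936 and volume (0.936)^816 ≈ 3.64e-24, so the shell holds 1 - 3.64e-24 of the volume.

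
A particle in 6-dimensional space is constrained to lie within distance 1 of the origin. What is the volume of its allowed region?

V_6(1) = π^(6/2) · (1)^6 / Γ(6/2 + 1) = π^3/6 ≈ 5.16771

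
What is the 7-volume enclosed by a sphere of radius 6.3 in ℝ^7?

V_7(6.3) = π^(7/2) · (6.3)^7 / Γ(7/2 + 1) ≈ 1.86108e+06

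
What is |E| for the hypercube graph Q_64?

Each of the 2^64 = 18446744073709551616 vertices has degree 64; total edges = 64·2^64/2 = 590295810358705651712.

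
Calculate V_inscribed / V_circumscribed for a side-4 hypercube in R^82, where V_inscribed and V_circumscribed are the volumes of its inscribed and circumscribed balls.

Volume scales as r^n, and r_in/r_out = 1/√82, giving (1/√82)^82 ≈ 3.4169e-79.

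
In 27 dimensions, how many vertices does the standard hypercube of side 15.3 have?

Number of vertices = 2^27 = 134217728.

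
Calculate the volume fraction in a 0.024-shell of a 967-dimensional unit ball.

Shell fraction = 1 - (1-0.024)^967 ≈ 1 - 6.28e-11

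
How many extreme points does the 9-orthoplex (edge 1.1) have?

An n-cross-polytope has 2n vertices; here n = 9, giving 18.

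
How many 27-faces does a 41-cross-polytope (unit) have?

f_27(41-orthoplex) = 2^28 · (41 choose 28) = 4729853232451420160.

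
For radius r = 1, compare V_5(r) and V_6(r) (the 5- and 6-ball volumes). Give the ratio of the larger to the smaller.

V_5(1) ≈ 5.26379, V_6(1) ≈ 5.16771. The 5-ball is larger by a factor of 1.019.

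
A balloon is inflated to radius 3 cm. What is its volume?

V = 36·π ≈ 113.097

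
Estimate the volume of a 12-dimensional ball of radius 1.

Volume = π^{12/2}·(1)^12/Γ(7) = π^6/720 ≈ 1.33526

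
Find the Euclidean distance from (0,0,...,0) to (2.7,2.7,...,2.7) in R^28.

Diagonal = √28 · 2.7 ≈ 14.2871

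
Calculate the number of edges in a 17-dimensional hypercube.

The 17-cube has n·2^(n-1) = 17·2^16 = 17·65536 = 1114112 edges.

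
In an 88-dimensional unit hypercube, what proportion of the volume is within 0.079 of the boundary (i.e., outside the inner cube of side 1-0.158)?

1 - (1 - 2·0.079)^88 = 1 - 0.842^88 ≈ 0.9999997324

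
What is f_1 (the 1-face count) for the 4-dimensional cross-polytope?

An n-cross-polytope has 2^(k+1)·C(n,k+1) k-faces. Here 2^2·C(4,2) = 4·6 = 24.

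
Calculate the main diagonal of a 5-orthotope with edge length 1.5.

Diagonal = √5 · 1.5 ≈ 3.3541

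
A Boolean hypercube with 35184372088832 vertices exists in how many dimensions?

n = log_2(35184372088832) = 45.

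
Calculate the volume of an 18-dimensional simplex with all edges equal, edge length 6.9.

V_18 = √(19) · 6.9^18 / (18! · 2^(18/2)) ≈ 0.00167128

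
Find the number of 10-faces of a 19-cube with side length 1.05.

Number of 10-faces = C(19,10) · 2^(19-10) = 92378 · 512 = 47297536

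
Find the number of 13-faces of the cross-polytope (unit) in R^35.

Each 13-face is the convex hull of 14 vertices, one chosen as ±e_i from each of 14 distinct axes: 2^14·C(35,14) = 38010214809600.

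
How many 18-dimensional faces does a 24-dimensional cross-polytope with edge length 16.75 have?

Number of 18-faces = 2^(18+1) · C(24,18+1) = 524288 · 42504 = 22284337152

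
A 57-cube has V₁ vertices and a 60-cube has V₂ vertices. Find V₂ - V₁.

V₁ = 2^57 = 144115188075855872. V₂ = 2^60 = 1152921504606846976. V₂ - V₁ = 1008806316530991104.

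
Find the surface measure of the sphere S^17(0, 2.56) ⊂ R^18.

S_18(2.56) = 2·π^(18/2)·(2.56)^17 / Γ(18/2) ≈ 1.28806e+07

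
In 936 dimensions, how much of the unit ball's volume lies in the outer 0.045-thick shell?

Shell fraction = 1 - (1-0.045)^936 ≈ 1 - 1.919e-19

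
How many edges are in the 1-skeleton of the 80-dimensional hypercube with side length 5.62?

Number of 1-faces = C(80,1)·2^(80-1) = 80·604462909807314587353088 = 48357032784585166988247040.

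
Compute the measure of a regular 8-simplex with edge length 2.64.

Volume = 2.64^8 · √(9/2^8) / 8! ≈ 0.0109727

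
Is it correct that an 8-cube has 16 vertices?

False. The 8-cube has 2^8 = 256 vertices.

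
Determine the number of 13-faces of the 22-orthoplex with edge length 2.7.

Number of 13-faces = 2^(13+1) · C(22,13+1) = 16384 · 319770 = 5239111680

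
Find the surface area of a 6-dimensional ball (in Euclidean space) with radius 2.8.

S = n·V_n(r)/r = 6·V_6(2.8)/2.8 (volume-to-surface relation), giving 5336.29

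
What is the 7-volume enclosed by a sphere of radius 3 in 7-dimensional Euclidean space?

V_7(3) = π^(7/2) · (3)^7 / Γ(7/2 + 1) = 11664·π^3/35 ≈ 10333.1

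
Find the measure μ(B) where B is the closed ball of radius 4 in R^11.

Volume = π^{11/2}·(4)^11/Γ(13/2) = 268435456·π^5/10395 ≈ 7.9025e+06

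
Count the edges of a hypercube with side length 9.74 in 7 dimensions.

The 7-cube has n·2^(n-1) = 7·2^6 = 7·64 = 448 edges.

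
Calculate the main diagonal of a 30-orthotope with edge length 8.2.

The space diagonal of an n-cube of side s is s√n. Here 8.2·√30 ≈ 44.9132.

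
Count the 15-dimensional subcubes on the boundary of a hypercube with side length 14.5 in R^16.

Number of 15-faces = C(16,15) · 2^(16-15) = 16 · 2 = 32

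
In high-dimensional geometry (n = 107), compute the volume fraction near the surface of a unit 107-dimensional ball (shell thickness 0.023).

1 - (1-0.023)^107 ≈ 0.917069 ≈ 91.71%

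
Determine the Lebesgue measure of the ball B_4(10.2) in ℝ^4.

The n-ball volume is π^(n/2)·r^n/Γ(n/2+1). With n=4, r=10.2: V ≈ 53415.9.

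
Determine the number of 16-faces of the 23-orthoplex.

Number of 16-faces = 2^(16+1) · C(23,16+1) = 131072 · 100947 = 13231325184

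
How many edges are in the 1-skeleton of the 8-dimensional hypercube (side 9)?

The 8-cube has n·2^(n-1) = 8·2^7 = 8·128 = 1024 edges.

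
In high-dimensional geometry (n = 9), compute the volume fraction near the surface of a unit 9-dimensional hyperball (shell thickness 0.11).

1 - (1-0.11)^9 ≈ 0.649644 ≈ 64.96%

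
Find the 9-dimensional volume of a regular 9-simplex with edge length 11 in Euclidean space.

For a regular n-simplex with edge a, V = (a^n / n!)·√((n+1)/2^n). With a=11, n=9: V ≈ 908.105.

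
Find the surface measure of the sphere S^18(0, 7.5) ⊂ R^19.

S_19(7.5) = 2·π^(19/2)·(7.5)^18 / Γ(19/2) = 729823150634765625·π^9/4356352 ≈ 4.99394e+15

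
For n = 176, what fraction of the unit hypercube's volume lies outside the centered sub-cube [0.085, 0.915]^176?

1 - (1 - 2·0.085)^176 = 1 - 0.83^176 ≈ 1 - 5.725e-15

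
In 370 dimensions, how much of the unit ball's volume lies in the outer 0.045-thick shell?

Shell fraction = 1 - (1-0.045)^370 ≈ 0.9999999601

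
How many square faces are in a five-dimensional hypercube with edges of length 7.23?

f_2(5-cube) = (5 choose 2) · 2^3 = 80.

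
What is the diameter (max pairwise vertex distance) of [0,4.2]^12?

d = √(4.2² + 4.2² + ... + 4.2²) [12 terms] = √(12·4.2²) = 4.2√12 ≈ 14.5492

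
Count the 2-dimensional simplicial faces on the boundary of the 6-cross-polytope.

An n-cross-polytope has 2^(k+1)·C(n,k+1) k-faces. Here 2^3·C(6,3) = 8·20 = 160.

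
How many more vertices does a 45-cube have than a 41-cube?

The 45-cube has 2^45 = 35184372088832 vertices. The 41-cube has 2^41 = 2199023255552 vertices. Difference: 35184372088832 - 2199023255552 = 32985348833280.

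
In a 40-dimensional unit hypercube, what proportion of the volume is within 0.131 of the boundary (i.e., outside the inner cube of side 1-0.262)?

Shell fraction = 1 - (1-0.262)^40 ≈ 0.999995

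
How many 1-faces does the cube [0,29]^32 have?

Number of 1-faces = C(32,1)·2^(32-1) = 32·2147483648 = 68719476736.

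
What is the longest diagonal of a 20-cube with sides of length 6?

Diagonal = √20 · 6 ≈ 26.8328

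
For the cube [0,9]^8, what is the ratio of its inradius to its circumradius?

For an n-cube of any side s, the inradius is s/2 and the circumradius is s√n/2, so the ratio is 1/√8 ≈ 0.353553.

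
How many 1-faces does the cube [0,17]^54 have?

Number of 1-faces = C(54,1)·2^(54-1) = 54·9007199254740992 = 486388759756013568.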